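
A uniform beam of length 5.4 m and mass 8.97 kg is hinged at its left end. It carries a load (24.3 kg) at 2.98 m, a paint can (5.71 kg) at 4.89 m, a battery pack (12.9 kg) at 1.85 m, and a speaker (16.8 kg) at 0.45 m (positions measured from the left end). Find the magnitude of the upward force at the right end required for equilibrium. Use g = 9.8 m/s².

Choose the left end as the axis so the unknown pivot reaction has zero arm there.
Beam weight: 8.97 × 9.8 = 87.91 N down at 2.7 m → arm 2.7 m, τ = 87.91 × 2.7 = 237.4 N·m clockwise.
Load: 24.3 × 9.8 = 238.1 N down at 2.98 m → arm 2.98 m, τ = 238.1 × 2.98 = 709.5 N·m clockwise.
Paint can: 5.71 × 9.8 = 55.96 N down at 4.89 m → arm 4.89 m, τ = 55.96 × 4.89 = 273.6 N·m clockwise.
Battery pack: 12.9 × 9.8 = 126.4 N down at 1.85 m → arm 1.85 m, τ = 126.4 × 1.85 = 233.8 N·m clockwise.
Speaker: 16.8 × 9.8 = 164.6 N down at 0.45 m → arm 0.45 m, τ = 164.6 × 0.45 = 74.07 N·m clockwise.
Net moment of the loads = 1528 N·m clockwise.
The upward force F acts at the right end, arm 5.4 m, giving F × 5.4 counterclockwise.
Setting net torque to zero: F × 5.4 = 1528 → F = 1528 / 5.4 = 283 N.

F ≈ 283 N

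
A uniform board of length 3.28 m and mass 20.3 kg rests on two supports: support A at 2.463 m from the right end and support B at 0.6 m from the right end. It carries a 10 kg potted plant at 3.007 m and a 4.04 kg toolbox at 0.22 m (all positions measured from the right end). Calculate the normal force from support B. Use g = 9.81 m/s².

R_B ≈ 107 N

Choose support A as the axis so its reaction then has zero moment arm.
Beam weight: 20.3 × 9.81 = 199.1 N down at 1.64 m → arm 0.823 m, τ = 199.1 × 0.823 = 163.9 N·m clockwise.
Potted plant: 10 × 9.81 = 98.1 N down at 3.007 m → arm 0.544 m, τ = 98.1 × 0.544 = 53.37 N·m counterclockwise.
Toolbox: 4.04 × 9.81 = 39.63 N down at 0.22 m → arm 2.243 m, τ = 39.63 × 2.243 = 88.89 N·m clockwise.
Net load moment about support A = 199.4 N·m clockwise.
Reaction R at support B is upward at 0.6 m, arm 1.863 m → moment R × 1.863 counterclockwise.
Setting net torque to zero: R × 1.863 = 199.4 → R = 107 N.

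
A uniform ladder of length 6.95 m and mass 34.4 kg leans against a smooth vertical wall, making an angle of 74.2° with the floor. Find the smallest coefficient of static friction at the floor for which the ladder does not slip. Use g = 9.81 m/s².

Take moments about the foot of the ladder.
Ladder weight 34.4×9.81 = 337.5 N acts at 3.475 m along the ladder; its horizontal arm is 3.475·cos74.2° = 0.9462 m → τ = 319.3 N·m clockwise.
Wall normal N acts horizontally at the top; its moment arm is the height L sinθ = 6.95·sin74.2° = 6.687 m, counterclockwise.
For rotational equilibrium, N × 6.687 = 319.3, so N = 47.75 N.
ΣFx = 0 ⇒ f = N_wall = 47.75 N. ΣFy = 0 ⇒ N_floor = 337.5 N.
μ_min = f / N_floor = 47.75 / 337.5 = 0.141.

μ_min ≈ 0.141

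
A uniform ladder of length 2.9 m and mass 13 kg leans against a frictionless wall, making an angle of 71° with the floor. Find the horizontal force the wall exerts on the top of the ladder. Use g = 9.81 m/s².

N_wall ≈ 22 N

Take moments about the foot of the ladder.
Ladder weight 13×9.81 = 127.5 N acts at 1.45 m along the ladder; its horizontal arm is 1.45·cos71° = 0.4721 m → τ = 60.19 N·m clockwise.
Wall normal N acts horizontally at the top; its moment arm is the height L sinθ = 2.9·sin71° = 2.742 m, counterclockwise.
Setting net torque to zero: N × 2.742 = 60.19 → N = 22 N.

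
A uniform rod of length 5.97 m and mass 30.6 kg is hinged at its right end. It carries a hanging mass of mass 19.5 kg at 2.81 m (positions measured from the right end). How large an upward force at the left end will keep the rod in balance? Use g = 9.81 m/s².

F ≈ 240 N

Sum moments about the right end (the unknown pivot reaction has zero arm there).
Beam weight: 30.6 × 9.81 = 300.2 N down at 2.985 m → arm 2.985 m, τ = 300.2 × 2.985 = 896.1 N·m counterclockwise.
Hanging mass: 19.5 × 9.81 = 191.3 N down at 2.81 m → arm 2.81 m, τ = 191.3 × 2.81 = 537.6 N·m counterclockwise.
Net moment of the loads = 1434 N·m counterclockwise.
The upward force F acts at the left end, arm 5.97 m, giving F × 5.97 clockwise.
For rotational equilibrium, F × 5.97 = 1434, so F = 1434 / 5.97 = 240 N.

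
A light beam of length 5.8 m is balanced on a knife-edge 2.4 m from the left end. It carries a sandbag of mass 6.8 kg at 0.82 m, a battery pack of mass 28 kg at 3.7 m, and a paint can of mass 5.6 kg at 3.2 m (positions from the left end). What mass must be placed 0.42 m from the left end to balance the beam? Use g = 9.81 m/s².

m ≈ 15.2 kg

Take moments about the knife-edge (at 2.4 m from the left end).
Sandbag: 6.8 × 9.81 = 66.71 N down at 0.82 m → arm 1.58 m, τ = 66.71 × 1.58 = 105.4 N·m counterclockwise.
Battery pack: 28 × 9.81 = 274.7 N down at 3.7 m → arm 1.3 m, τ = 274.7 × 1.3 = 357.1 N·m clockwise.
Paint can: 5.6 × 9.81 = 54.94 N down at 3.2 m → arm 0.8 m, τ = 54.94 × 0.8 = 43.95 N·m clockwise.
Net moment of known loads = 295.7 N·m clockwise.
An unknown mass m at 0.42 m has arm 1.98 m; its moment is m·g·1.98 counterclockwise.
Setting net torque to zero: m × 9.81 × 1.98 = 295.7 → m = 295.7 / (9.81 × 1.98) = 15.2 kg.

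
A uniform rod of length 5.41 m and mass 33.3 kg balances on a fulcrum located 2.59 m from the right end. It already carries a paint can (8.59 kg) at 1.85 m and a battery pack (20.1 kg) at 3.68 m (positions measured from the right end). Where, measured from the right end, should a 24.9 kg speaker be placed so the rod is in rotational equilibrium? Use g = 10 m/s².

x ≈ 1.81 m from the right end

About the fulcrum (at 2.59 m from the right end):
Beam weight: 33.3 × 10 = 333 N down at 2.705 m → arm 0.115 m, τ = 333 × 0.115 = 38.3 N·m counterclockwise.
Paint can: 8.59 × 10 = 85.9 N down at 1.85 m → arm 0.74 m, τ = 85.9 × 0.74 = 63.57 N·m clockwise.
Battery pack: 20.1 × 10 = 201 N down at 3.68 m → arm 1.09 m, τ = 201 × 1.09 = 219.1 N·m counterclockwise.
Net moment of existing loads = 193.8 N·m counterclockwise.
The speaker weighs 24.9 × 10 = 249 N and must supply an equal clockwise moment, so its lever arm about the fulcrum is 193.8 / 249 = 0.778 m.
That puts it at 2.59 − 0.778 = 1.81 m from the right end.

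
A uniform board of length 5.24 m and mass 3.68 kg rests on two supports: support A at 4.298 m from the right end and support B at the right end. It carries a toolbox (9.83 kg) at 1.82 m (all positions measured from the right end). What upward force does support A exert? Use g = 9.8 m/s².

Sum moments about support B (its reaction then has zero moment arm).
Beam weight: 3.68 × 9.8 = 36.06 N down at 2.62 m → arm 2.62 m, τ = 36.06 × 2.62 = 94.48 N·m counterclockwise.
Toolbox: 9.83 × 9.8 = 96.33 N down at 1.82 m → arm 1.82 m, τ = 96.33 × 1.82 = 175.3 N·m counterclockwise.
Net load moment about support B = 269.8 N·m counterclockwise.
Reaction R at support A is upward at 4.298 m, arm 4.298 m → moment R × 4.298 clockwise.
Balancing moments: R × 4.298 = 269.8, giving R = 62.8 N.

R_A ≈ 62.8 N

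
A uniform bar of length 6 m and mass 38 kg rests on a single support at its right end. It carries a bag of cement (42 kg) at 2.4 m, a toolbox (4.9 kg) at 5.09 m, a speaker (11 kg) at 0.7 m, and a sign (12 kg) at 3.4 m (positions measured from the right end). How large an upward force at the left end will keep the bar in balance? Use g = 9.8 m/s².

Taking torques about the right end:
Beam weight: 38 × 9.8 = 372.4 N down at 3 m → arm 3 m, τ = 372.4 × 3 = 1117 N·m counterclockwise.
Bag of cement: 42 × 9.8 = 411.6 N down at 2.4 m → arm 2.4 m, τ = 411.6 × 2.4 = 987.8 N·m counterclockwise.
Toolbox: 4.9 × 9.8 = 48.02 N down at 5.09 m → arm 5.09 m, τ = 48.02 × 5.09 = 244.4 N·m counterclockwise.
Speaker: 11 × 9.8 = 107.8 N down at 0.7 m → arm 0.7 m, τ = 107.8 × 0.7 = 75.46 N·m counterclockwise.
Sign: 12 × 9.8 = 117.6 N down at 3.4 m → arm 3.4 m, τ = 117.6 × 3.4 = 399.8 N·m counterclockwise.
Net moment of the loads = 2824 N·m counterclockwise.
The upward force F acts at the left end, arm 6 m, giving F × 6 clockwise.
Setting net torque to zero: F × 6 = 2824 → F = 2824 / 6 = 471 N.

F ≈ 471 N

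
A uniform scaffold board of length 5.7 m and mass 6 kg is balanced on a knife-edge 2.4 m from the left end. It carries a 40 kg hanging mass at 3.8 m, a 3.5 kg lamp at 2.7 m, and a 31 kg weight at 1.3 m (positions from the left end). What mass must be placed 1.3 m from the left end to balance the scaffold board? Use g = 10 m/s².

Sum moments about the knife-edge (at 2.4 m from the left end) (the support reaction has zero arm there).
Beam weight: 6 × 10 = 60 N down at 2.85 m → arm 0.45 m, τ = 60 × 0.45 = 27 N·m clockwise.
Hanging mass: 40 × 10 = 400 N down at 3.8 m → arm 1.4 m, τ = 400 × 1.4 = 560 N·m clockwise.
Lamp: 3.5 × 10 = 35 N down at 2.7 m → arm 0.3 m, τ = 35 × 0.3 = 10.5 N·m clockwise.
Weight: 31 × 10 = 310 N down at 1.3 m → arm 1.1 m, τ = 310 × 1.1 = 341 N·m counterclockwise.
Net moment of known loads = 256.5 N·m clockwise.
An unknown mass m at 1.3 m has arm 1.1 m; its moment is m·g·1.1 counterclockwise.
For rotational equilibrium, m × 10 × 1.1 = 256.5, so m = 256.5 / (10 × 1.1) = 23.3 kg.

m ≈ 23.3 kg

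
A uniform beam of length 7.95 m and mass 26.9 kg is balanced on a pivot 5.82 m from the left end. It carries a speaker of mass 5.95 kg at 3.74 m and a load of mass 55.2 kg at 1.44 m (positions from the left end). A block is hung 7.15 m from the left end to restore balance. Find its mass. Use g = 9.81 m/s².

m ≈ 228 kg

Sum moments about the pivot (at 5.82 m from the left end) (the support reaction has zero arm there).
Beam weight: 26.9 × 9.81 = 263.9 N down at 3.975 m → arm 1.845 m, τ = 263.9 × 1.845 = 486.9 N·m counterclockwise.
Speaker: 5.95 × 9.81 = 58.37 N down at 3.74 m → arm 2.08 m, τ = 58.37 × 2.08 = 121.4 N·m counterclockwise.
Load: 55.2 × 9.81 = 541.5 N down at 1.44 m → arm 4.38 m, τ = 541.5 × 4.38 = 2372 N·m counterclockwise.
Net moment of known loads = 2980 N·m counterclockwise.
An unknown mass m at 7.15 m has arm 1.33 m; its moment is m·g·1.33 clockwise.
Setting net torque to zero: m × 9.81 × 1.33 = 2980 → m = 2980 / (9.81 × 1.33) = 228 kg.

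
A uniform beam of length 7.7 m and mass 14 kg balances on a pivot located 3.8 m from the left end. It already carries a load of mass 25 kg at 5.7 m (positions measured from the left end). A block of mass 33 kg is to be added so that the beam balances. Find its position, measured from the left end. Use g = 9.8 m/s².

About the pivot (at 3.8 m from the left end):
Beam weight: 14 × 9.8 = 137.2 N down at 3.85 m → arm 0.05 m, τ = 137.2 × 0.05 = 6.86 N·m clockwise.
Load: 25 × 9.8 = 245 N down at 5.7 m → arm 1.9 m, τ = 245 × 1.9 = 465.5 N·m clockwise.
Net moment of existing loads = 472.4 N·m clockwise.
The block weighs 33 × 9.8 = 323.4 N and must supply an equal counterclockwise moment, so its lever arm about the pivot is 472.4 / 323.4 = 1.46 m.
That puts it at 3.8 − 1.46 = 2.34 m from the left end.

x ≈ 2.34 m from the left end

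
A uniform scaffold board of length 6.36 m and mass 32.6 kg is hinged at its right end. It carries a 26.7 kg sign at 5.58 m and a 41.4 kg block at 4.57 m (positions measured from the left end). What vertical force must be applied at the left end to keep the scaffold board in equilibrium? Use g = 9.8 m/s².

F ≈ 306 N

Taking torques about the right end:
Beam weight: 32.6 × 9.8 = 319.5 N down at 3.18 m → arm 3.18 m, τ = 319.5 × 3.18 = 1016 N·m counterclockwise.
Sign: 26.7 × 9.8 = 261.7 N down at 5.58 m → arm 0.78 m, τ = 261.7 × 0.78 = 204.1 N·m counterclockwise.
Block: 41.4 × 9.8 = 405.7 N down at 4.57 m → arm 1.79 m, τ = 405.7 × 1.79 = 726.2 N·m counterclockwise.
Net moment of the loads = 1946 N·m counterclockwise.
The upward force F acts at the left end, arm 6.36 m, giving F × 6.36 clockwise.
Στ = 0 ⇒ F × 6.36 = 1946 ⇒ F = 1946 / 6.36 = 306 N.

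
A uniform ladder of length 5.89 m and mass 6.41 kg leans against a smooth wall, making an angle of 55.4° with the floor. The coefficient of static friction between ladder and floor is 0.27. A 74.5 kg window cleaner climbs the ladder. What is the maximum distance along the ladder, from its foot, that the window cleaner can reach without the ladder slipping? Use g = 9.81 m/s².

Choose the foot of the ladder as the axis so the floor normal and friction both act there and drop out.
Ladder weight 6.41×9.81 = 62.88 N acts at 2.945 m along the ladder; its horizontal arm is 2.945·cos55.4° = 1.672 m → τ = 105.1 N·m clockwise.
Window cleaner weight 74.5×9.81 = 730.8 N at distance d → arm d·cos55.4° → τ = 730.8·d·0.5678 clockwise.
Wall normal N at the top has arm L sinθ = 4.848 m counterclockwise, so Στ = 0 gives N·4.848 = 105.1 + 414.9·d.
ΣFy = 0 ⇒ N_floor = 793.7 N, so the maximum friction is μ_s·N_floor = 0.27×793.7 = 214.3 N. ΣFx = 0 ⇒ N_wall = f, so at the slipping point N = 214.3 N.
Substituting: 214.3×4.848 = 105.1 + 414.9·d ⇒ d = (1039 − 105.1) / 414.9 = 2.25 m.

d ≈ 2.25 m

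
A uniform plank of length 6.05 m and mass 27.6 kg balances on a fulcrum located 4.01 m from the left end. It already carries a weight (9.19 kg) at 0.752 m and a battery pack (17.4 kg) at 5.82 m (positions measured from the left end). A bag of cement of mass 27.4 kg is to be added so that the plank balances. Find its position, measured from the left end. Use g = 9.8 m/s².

Sum moments about the fulcrum (at 4.01 m from the left end) (the support reaction has zero arm there).
Beam weight: 27.6 × 9.8 = 270.5 N down at 3.025 m → arm 0.985 m, τ = 270.5 × 0.985 = 266.4 N·m counterclockwise.
Weight: 9.19 × 9.8 = 90.06 N down at 0.752 m → arm 3.258 m, τ = 90.06 × 3.258 = 293.4 N·m counterclockwise.
Battery pack: 17.4 × 9.8 = 170.5 N down at 5.82 m → arm 1.81 m, τ = 170.5 × 1.81 = 308.6 N·m clockwise.
Net moment of existing loads = 251.2 N·m counterclockwise.
The bag of cement weighs 27.4 × 9.8 = 268.5 N and must supply an equal clockwise moment, so its lever arm about the fulcrum is 251.2 / 268.5 = 0.936 m.
That puts it at 4.01 + 0.936 = 4.95 m from the left end.

x ≈ 4.95 m from the left end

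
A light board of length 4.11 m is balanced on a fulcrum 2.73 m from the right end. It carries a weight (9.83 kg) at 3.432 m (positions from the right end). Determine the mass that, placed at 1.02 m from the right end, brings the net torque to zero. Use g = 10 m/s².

m ≈ 4.04 kg

Choose the fulcrum (at 2.73 m from the right end) as the axis so the support reaction has zero arm there.
Weight: 9.83 × 10 = 98.3 N down at 3.432 m → arm 0.702 m, τ = 98.3 × 0.702 = 69.01 N·m counterclockwise.
Net moment of known loads = 69.01 N·m counterclockwise.
An unknown mass m at 1.02 m has arm 1.71 m; its moment is m·g·1.71 clockwise.
For rotational equilibrium, m × 10 × 1.71 = 69.01, so m = 69.01 / (10 × 1.71) = 4.04 kg.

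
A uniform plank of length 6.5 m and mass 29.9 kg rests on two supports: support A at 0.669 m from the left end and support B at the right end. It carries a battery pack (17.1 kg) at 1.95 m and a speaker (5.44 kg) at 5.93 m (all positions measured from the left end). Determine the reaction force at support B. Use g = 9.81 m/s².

Take moments about support A.
Beam weight: 29.9 × 9.81 = 293.3 N down at 3.25 m → arm 2.581 m, τ = 293.3 × 2.581 = 757 N·m clockwise.
Battery pack: 17.1 × 9.81 = 167.8 N down at 1.95 m → arm 1.281 m, τ = 167.8 × 1.281 = 215 N·m clockwise.
Speaker: 5.44 × 9.81 = 53.37 N down at 5.93 m → arm 5.261 m, τ = 53.37 × 5.261 = 280.8 N·m clockwise.
Net load moment about support A = 1253 N·m clockwise.
Reaction R at support B is upward at 6.5 m, arm 5.831 m → moment R × 5.831 counterclockwise.
Setting net torque to zero: R × 5.831 = 1253 → R = 215 N.

R_B ≈ 215 N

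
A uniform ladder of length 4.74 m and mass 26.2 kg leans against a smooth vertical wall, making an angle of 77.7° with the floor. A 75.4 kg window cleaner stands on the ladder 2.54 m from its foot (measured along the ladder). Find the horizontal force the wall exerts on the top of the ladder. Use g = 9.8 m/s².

N_wall ≈ 114 N

About the foot of the ladder:
Ladder weight 26.2×9.8 = 256.8 N acts at 2.37 m along the ladder; its horizontal arm is 2.37·cos77.7° = 0.5049 m → τ = 129.7 N·m clockwise.
Window cleaner: 75.4×9.8 = 738.9 N at 2.54 m → arm 0.5411 m → τ = 399.8 N·m clockwise.
Wall normal N acts horizontally at the top; its moment arm is the height L sinθ = 4.74·sin77.7° = 4.631 m, counterclockwise.
Balancing moments: N × 4.631 = 529.5, giving N = 114 N.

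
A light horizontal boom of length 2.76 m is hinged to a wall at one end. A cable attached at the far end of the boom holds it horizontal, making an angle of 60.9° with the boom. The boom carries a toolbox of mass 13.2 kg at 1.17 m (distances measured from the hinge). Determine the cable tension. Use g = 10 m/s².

Taking torques about the hinge:
Toolbox: 13.2 × 10 = 132 N down at 1.17 m → arm 1.17 m, τ = 132 × 1.17 = 154.4 N·m clockwise.
Total clockwise load moment = 154.4 N·m.
The cable tension T acts at 2.76 m; only its component perpendicular to the boom, T sinθ, produces torque. sin 60.9° = 0.8738.
Setting net torque to zero: T × 2.76 × 0.8738 = 154.4 → T = 154.4 / 2.412 = 64 N.

T ≈ 64 N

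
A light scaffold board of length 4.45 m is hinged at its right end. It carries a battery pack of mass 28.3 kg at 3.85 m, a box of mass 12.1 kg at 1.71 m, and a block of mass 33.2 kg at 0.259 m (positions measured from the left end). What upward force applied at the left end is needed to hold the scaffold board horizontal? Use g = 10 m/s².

F ≈ 425 N

Take moments about the right end.
Battery pack: 28.3 × 10 = 283 N down at 3.85 m → arm 0.6 m, τ = 283 × 0.6 = 169.8 N·m counterclockwise.
Box: 12.1 × 10 = 121 N down at 1.71 m → arm 2.74 m, τ = 121 × 2.74 = 331.5 N·m counterclockwise.
Block: 33.2 × 10 = 332 N down at 0.259 m → arm 4.191 m, τ = 332 × 4.191 = 1391 N·m counterclockwise.
Net moment of the loads = 1892 N·m counterclockwise.
The upward force F acts at the left end, arm 4.45 m, giving F × 4.45 clockwise.
Setting net torque to zero: F × 4.45 = 1892 → F = 1892 / 4.45 = 425 N.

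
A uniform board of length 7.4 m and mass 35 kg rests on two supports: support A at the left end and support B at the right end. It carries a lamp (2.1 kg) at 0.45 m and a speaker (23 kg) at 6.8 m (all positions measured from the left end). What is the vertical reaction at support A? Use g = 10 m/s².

R_A ≈ 213 N

Taking torques about support B:
Beam weight: 35 × 10 = 350 N down at 3.7 m → arm 3.7 m, τ = 350 × 3.7 = 1295 N·m counterclockwise.
Lamp: 2.1 × 10 = 21 N down at 0.45 m → arm 6.95 m, τ = 21 × 6.95 = 146 N·m counterclockwise.
Speaker: 23 × 10 = 230 N down at 6.8 m → arm 0.6 m, τ = 230 × 0.6 = 138 N·m counterclockwise.
Net load moment about support B = 1579 N·m counterclockwise.
Reaction R at support A is upward at 0 m, arm 7.4 m → moment R × 7.4 clockwise.
Στ = 0 ⇒ R × 7.4 = 1579 ⇒ R = 213 N.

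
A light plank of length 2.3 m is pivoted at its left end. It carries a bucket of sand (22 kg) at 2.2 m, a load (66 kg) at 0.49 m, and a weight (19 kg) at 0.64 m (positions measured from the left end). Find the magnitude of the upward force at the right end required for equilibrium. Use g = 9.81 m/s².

Take moments about the left end.
Bucket of sand: 22 × 9.81 = 215.8 N down at 2.2 m → arm 2.2 m, τ = 215.8 × 2.2 = 474.8 N·m clockwise.
Load: 66 × 9.81 = 647.5 N down at 0.49 m → arm 0.49 m, τ = 647.5 × 0.49 = 317.3 N·m clockwise.
Weight: 19 × 9.81 = 186.4 N down at 0.64 m → arm 0.64 m, τ = 186.4 × 0.64 = 119.3 N·m clockwise.
Net moment of the loads = 911.4 N·m clockwise.
The upward force F acts at the right end, arm 2.3 m, giving F × 2.3 counterclockwise.
Στ = 0 ⇒ F × 2.3 = 911.4 ⇒ F = 911.4 / 2.3 = 396 N.

F ≈ 396 N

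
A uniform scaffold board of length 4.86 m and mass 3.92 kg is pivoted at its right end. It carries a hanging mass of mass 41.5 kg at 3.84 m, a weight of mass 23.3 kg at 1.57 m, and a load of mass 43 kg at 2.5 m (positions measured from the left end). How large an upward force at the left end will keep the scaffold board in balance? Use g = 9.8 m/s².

About the right end:
Beam weight: 3.92 × 9.8 = 38.42 N down at 2.43 m → arm 2.43 m, τ = 38.42 × 2.43 = 93.36 N·m counterclockwise.
Hanging mass: 41.5 × 9.8 = 406.7 N down at 3.84 m → arm 1.02 m, τ = 406.7 × 1.02 = 414.8 N·m counterclockwise.
Weight: 23.3 × 9.8 = 228.3 N down at 1.57 m → arm 3.29 m, τ = 228.3 × 3.29 = 751.1 N·m counterclockwise.
Load: 43 × 9.8 = 421.4 N down at 2.5 m → arm 2.36 m, τ = 421.4 × 2.36 = 994.5 N·m counterclockwise.
Net moment of the loads = 2254 N·m counterclockwise.
The upward force F acts at the left end, arm 4.86 m, giving F × 4.86 clockwise.
Balancing moments: F × 4.86 = 2254, giving F = 2254 / 4.86 = 464 N.

F ≈ 464 N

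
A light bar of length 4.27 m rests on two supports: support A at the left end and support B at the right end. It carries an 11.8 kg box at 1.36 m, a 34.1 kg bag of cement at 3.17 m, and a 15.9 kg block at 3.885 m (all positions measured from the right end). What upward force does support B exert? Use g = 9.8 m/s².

Sum moments about support A (its reaction then has zero moment arm).
Box: 11.8 × 9.8 = 115.6 N down at 1.36 m → arm 2.91 m, τ = 115.6 × 2.91 = 336.4 N·m clockwise.
Bag of cement: 34.1 × 9.8 = 334.2 N down at 3.17 m → arm 1.1 m, τ = 334.2 × 1.1 = 367.6 N·m clockwise.
Block: 15.9 × 9.8 = 155.8 N down at 3.885 m → arm 0.385 m, τ = 155.8 × 0.385 = 59.98 N·m clockwise.
Net load moment about support A = 764 N·m clockwise.
Reaction R at support B is upward at 0 m, arm 4.27 m → moment R × 4.27 counterclockwise.
For rotational equilibrium, R × 4.27 = 764, so R = 179 N.

R_B ≈ 179 N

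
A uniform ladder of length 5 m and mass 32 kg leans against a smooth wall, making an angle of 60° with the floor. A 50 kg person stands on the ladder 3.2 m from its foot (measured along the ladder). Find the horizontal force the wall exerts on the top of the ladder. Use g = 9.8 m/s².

N_wall ≈ 272 N

Sum moments about the foot of the ladder (the floor normal and friction both act there and drop out).
Ladder weight 32×9.8 = 313.6 N acts at 2.5 m along the ladder; its horizontal arm is 2.5·cos60° = 1.25 m → τ = 392 N·m clockwise.
Person: 50×9.8 = 490 N at 3.2 m → arm 1.6 m → τ = 784 N·m clockwise.
Wall normal N acts horizontally at the top; its moment arm is the height L sinθ = 5·sin60° = 4.33 m, counterclockwise.
Στ = 0 ⇒ N × 4.33 = 1176 ⇒ N = 272 N.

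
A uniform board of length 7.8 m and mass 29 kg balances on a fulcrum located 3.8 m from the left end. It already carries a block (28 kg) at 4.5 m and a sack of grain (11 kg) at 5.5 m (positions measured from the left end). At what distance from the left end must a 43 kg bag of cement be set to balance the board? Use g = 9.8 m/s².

x ≈ 2.84 m from the left end

Taking torques about the fulcrum (at 3.8 m from the left end):
Beam weight: 29 × 9.8 = 284.2 N down at 3.9 m → arm 0.1 m, τ = 284.2 × 0.1 = 28.42 N·m clockwise.
Block: 28 × 9.8 = 274.4 N down at 4.5 m → arm 0.7 m, τ = 274.4 × 0.7 = 192.1 N·m clockwise.
Sack of grain: 11 × 9.8 = 107.8 N down at 5.5 m → arm 1.7 m, τ = 107.8 × 1.7 = 183.3 N·m clockwise.
Net moment of existing loads = 403.8 N·m clockwise.
The bag of cement weighs 43 × 9.8 = 421.4 N and must supply an equal counterclockwise moment, so its lever arm about the fulcrum is 403.8 / 421.4 = 0.958 m.
That puts it at 3.8 − 0.958 = 2.84 m from the left end.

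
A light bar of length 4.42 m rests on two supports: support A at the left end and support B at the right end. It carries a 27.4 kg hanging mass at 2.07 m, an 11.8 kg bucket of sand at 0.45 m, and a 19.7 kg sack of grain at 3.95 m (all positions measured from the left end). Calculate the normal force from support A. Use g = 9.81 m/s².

R_A ≈ 267 N

About support B:
Hanging mass: 27.4 × 9.81 = 268.8 N down at 2.07 m → arm 2.35 m, τ = 268.8 × 2.35 = 631.7 N·m counterclockwise.
Bucket of sand: 11.8 × 9.81 = 115.8 N down at 0.45 m → arm 3.97 m, τ = 115.8 × 3.97 = 459.7 N·m counterclockwise.
Sack of grain: 19.7 × 9.81 = 193.3 N down at 3.95 m → arm 0.47 m, τ = 193.3 × 0.47 = 90.85 N·m counterclockwise.
Net load moment about support B = 1182 N·m counterclockwise.
Reaction R at support A is upward at 0 m, arm 4.42 m → moment R × 4.42 clockwise.
Στ = 0 ⇒ R × 4.42 = 1182 ⇒ R = 267 N.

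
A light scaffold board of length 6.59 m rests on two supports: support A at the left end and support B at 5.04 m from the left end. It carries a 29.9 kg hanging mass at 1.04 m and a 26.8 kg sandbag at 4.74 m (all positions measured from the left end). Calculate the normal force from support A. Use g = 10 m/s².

R_A ≈ 253 N

Sum moments about support B (its reaction then has zero moment arm).
Hanging mass: 29.9 × 10 = 299 N down at 1.04 m → arm 4 m, τ = 299 × 4 = 1196 N·m counterclockwise.
Sandbag: 26.8 × 10 = 268 N down at 4.74 m → arm 0.3 m, τ = 268 × 0.3 = 80.4 N·m counterclockwise.
Net load moment about support B = 1276 N·m counterclockwise.
Reaction R at support A is upward at 0 m, arm 5.04 m → moment R × 5.04 clockwise.
Στ = 0 ⇒ R × 5.04 = 1276 ⇒ R = 253 N.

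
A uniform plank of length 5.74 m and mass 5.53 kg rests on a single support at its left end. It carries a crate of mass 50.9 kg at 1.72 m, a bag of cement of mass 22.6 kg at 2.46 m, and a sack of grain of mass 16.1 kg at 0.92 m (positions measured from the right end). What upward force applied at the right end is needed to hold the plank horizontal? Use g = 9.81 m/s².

F ≈ 636 N

Sum moments about the left end (the unknown pivot reaction has zero arm there).
Beam weight: 5.53 × 9.81 = 54.25 N down at 2.87 m → arm 2.87 m, τ = 54.25 × 2.87 = 155.7 N·m clockwise.
Crate: 50.9 × 9.81 = 499.3 N down at 1.72 m → arm 4.02 m, τ = 499.3 × 4.02 = 2007 N·m clockwise.
Bag of cement: 22.6 × 9.81 = 221.7 N down at 2.46 m → arm 3.28 m, τ = 221.7 × 3.28 = 727.2 N·m clockwise.
Sack of grain: 16.1 × 9.81 = 157.9 N down at 0.92 m → arm 4.82 m, τ = 157.9 × 4.82 = 761.1 N·m clockwise.
Net moment of the loads = 3651 N·m clockwise.
The upward force F acts at the right end, arm 5.74 m, giving F × 5.74 counterclockwise.
Setting net torque to zero: F × 5.74 = 3651 → F = 3651 / 5.74 = 636 N.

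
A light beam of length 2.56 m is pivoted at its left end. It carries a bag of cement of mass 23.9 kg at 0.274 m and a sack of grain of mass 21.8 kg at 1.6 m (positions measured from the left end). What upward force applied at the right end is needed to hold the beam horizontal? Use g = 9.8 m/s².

F ≈ 159 N

Choose the left end as the axis so the unknown pivot reaction has zero arm there.
Bag of cement: 23.9 × 9.8 = 234.2 N down at 0.274 m → arm 0.274 m, τ = 234.2 × 0.274 = 64.17 N·m clockwise.
Sack of grain: 21.8 × 9.8 = 213.6 N down at 1.6 m → arm 1.6 m, τ = 213.6 × 1.6 = 341.8 N·m clockwise.
Net moment of the loads = 406 N·m clockwise.
The upward force F acts at the right end, arm 2.56 m, giving F × 2.56 counterclockwise.
Setting net torque to zero: F × 2.56 = 406 → F = 406 / 2.56 = 159 N.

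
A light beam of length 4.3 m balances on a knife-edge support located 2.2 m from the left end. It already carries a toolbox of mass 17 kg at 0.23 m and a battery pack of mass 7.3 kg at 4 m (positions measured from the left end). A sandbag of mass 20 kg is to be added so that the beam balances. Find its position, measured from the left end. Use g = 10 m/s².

x ≈ 3.22 m from the left end

Taking torques about the knife-edge support (at 2.2 m from the left end):
Toolbox: 17 × 10 = 170 N down at 0.23 m → arm 1.97 m, τ = 170 × 1.97 = 334.9 N·m counterclockwise.
Battery pack: 7.3 × 10 = 73 N down at 4 m → arm 1.8 m, τ = 73 × 1.8 = 131.4 N·m clockwise.
Net moment of existing loads = 203.5 N·m counterclockwise.
The sandbag weighs 20 × 10 = 200 N and must supply an equal clockwise moment, so its lever arm about the knife-edge support is 203.5 / 200 = 1.02 m.
That puts it at 2.2 + 1.02 = 3.22 m from the left end.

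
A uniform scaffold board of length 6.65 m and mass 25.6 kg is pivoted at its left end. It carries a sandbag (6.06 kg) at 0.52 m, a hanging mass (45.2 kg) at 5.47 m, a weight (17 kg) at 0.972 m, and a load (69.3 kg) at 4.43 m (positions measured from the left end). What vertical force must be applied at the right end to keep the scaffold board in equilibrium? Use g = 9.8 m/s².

F ≈ 971 N

Sum moments about the left end (the unknown pivot reaction has zero arm there).
Beam weight: 25.6 × 9.8 = 250.9 N down at 3.325 m → arm 3.325 m, τ = 250.9 × 3.325 = 834.2 N·m clockwise.
Sandbag: 6.06 × 9.8 = 59.39 N down at 0.52 m → arm 0.52 m, τ = 59.39 × 0.52 = 30.88 N·m clockwise.
Hanging mass: 45.2 × 9.8 = 443 N down at 5.47 m → arm 5.47 m, τ = 443 × 5.47 = 2423 N·m clockwise.
Weight: 17 × 9.8 = 166.6 N down at 0.972 m → arm 0.972 m, τ = 166.6 × 0.972 = 161.9 N·m clockwise.
Load: 69.3 × 9.8 = 679.1 N down at 4.43 m → arm 4.43 m, τ = 679.1 × 4.43 = 3008 N·m clockwise.
Net moment of the loads = 6458 N·m clockwise.
The upward force F acts at the right end, arm 6.65 m, giving F × 6.65 counterclockwise.
Balancing moments: F × 6.65 = 6458, giving F = 6458 / 6.65 = 971 N.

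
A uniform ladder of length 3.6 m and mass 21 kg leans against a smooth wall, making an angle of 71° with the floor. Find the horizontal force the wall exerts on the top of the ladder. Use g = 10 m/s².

Take moments about the foot of the ladder.
Ladder weight 21×10 = 210 N acts at 1.8 m along the ladder; its horizontal arm is 1.8·cos71° = 0.586 m → τ = 123.1 N·m clockwise.
Wall normal N acts horizontally at the top; its moment arm is the height L sinθ = 3.6·sin71° = 3.404 m, counterclockwise.
Balancing moments: N × 3.404 = 123.1, giving N = 36.2 N.

N_wall ≈ 36.2 N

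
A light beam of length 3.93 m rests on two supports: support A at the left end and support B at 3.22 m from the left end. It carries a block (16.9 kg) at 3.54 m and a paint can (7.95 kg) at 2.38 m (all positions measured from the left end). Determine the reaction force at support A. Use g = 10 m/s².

R_A ≈ 3.94 N

Choose support B as the axis so its reaction then has zero moment arm.
Block: 16.9 × 10 = 169 N down at 3.54 m → arm 0.32 m, τ = 169 × 0.32 = 54.08 N·m clockwise.
Paint can: 7.95 × 10 = 79.5 N down at 2.38 m → arm 0.84 m, τ = 79.5 × 0.84 = 66.78 N·m counterclockwise.
Net load moment about support B = 12.7 N·m counterclockwise.
Reaction R at support A is upward at 0 m, arm 3.22 m → moment R × 3.22 clockwise.
For rotational equilibrium, R × 3.22 = 12.7, so R = 3.94 N.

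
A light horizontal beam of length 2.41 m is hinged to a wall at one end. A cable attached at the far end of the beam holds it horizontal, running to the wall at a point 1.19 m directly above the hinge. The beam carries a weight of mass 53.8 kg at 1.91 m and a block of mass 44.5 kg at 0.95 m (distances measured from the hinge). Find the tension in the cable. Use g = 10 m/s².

T ≈ 1360 N

Choose the hinge as the axis so the unknown hinge reaction has zero arm there.
Weight: 53.8 × 10 = 538 N down at 1.91 m → arm 1.91 m, τ = 538 × 1.91 = 1028 N·m clockwise.
Block: 44.5 × 10 = 445 N down at 0.95 m → arm 0.95 m, τ = 445 × 0.95 = 422.8 N·m clockwise.
Total clockwise load moment = 1451 N·m.
The cable tension T acts at 2.41 m; only its component perpendicular to the beam, T sinθ, produces torque. sinθ = h/√(h²+d²) = 1.19/√(1.19²+2.41²) = 0.4427.
Setting net torque to zero: T × 2.41 × 0.4427 = 1451 → T = 1451 / 1.067 = 1360 N.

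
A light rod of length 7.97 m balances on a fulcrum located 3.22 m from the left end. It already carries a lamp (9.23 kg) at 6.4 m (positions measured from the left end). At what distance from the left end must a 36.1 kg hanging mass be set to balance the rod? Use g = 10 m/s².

x ≈ 2.41 m from the left end

Taking torques about the fulcrum (at 3.22 m from the left end):
Lamp: 9.23 × 10 = 92.3 N down at 6.4 m → arm 3.18 m, τ = 92.3 × 3.18 = 293.5 N·m clockwise.
Net moment of existing loads = 293.5 N·m clockwise.
The hanging mass weighs 36.1 × 10 = 361 N and must supply an equal counterclockwise moment, so its lever arm about the fulcrum is 293.5 / 361 = 0.813 m.
That puts it at 3.22 − 0.813 = 2.41 m from the left end.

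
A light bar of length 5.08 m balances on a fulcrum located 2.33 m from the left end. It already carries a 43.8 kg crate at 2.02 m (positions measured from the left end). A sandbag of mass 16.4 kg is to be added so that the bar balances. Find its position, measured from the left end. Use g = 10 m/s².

x ≈ 3.16 m from the left end

Sum moments about the fulcrum (at 2.33 m from the left end) (the support reaction has zero arm there).
Crate: 43.8 × 10 = 438 N down at 2.02 m → arm 0.31 m, τ = 438 × 0.31 = 135.8 N·m counterclockwise.
Net moment of existing loads = 135.8 N·m counterclockwise.
The sandbag weighs 16.4 × 10 = 164 N and must supply an equal clockwise moment, so its lever arm about the fulcrum is 135.8 / 164 = 0.828 m.
That puts it at 2.33 + 0.828 = 3.16 m from the left end.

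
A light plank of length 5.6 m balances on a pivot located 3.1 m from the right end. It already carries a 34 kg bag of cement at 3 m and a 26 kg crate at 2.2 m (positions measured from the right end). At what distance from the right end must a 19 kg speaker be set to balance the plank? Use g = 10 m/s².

x ≈ 4.51 m from the right end

Taking torques about the pivot (at 3.1 m from the right end):
Bag of cement: 34 × 10 = 340 N down at 3 m → arm 0.1 m, τ = 340 × 0.1 = 34 N·m clockwise.
Crate: 26 × 10 = 260 N down at 2.2 m → arm 0.9 m, τ = 260 × 0.9 = 234 N·m clockwise.
Net moment of existing loads = 268 N·m clockwise.
The speaker weighs 19 × 10 = 190 N and must supply an equal counterclockwise moment, so its lever arm about the pivot is 268 / 190 = 1.41 m.
That puts it at 3.1 + 1.41 = 4.51 m from the right end.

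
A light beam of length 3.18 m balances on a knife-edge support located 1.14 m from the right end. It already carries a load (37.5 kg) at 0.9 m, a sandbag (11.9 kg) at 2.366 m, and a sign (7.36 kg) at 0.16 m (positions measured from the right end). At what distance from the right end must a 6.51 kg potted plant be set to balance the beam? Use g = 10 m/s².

x ≈ 1.39 m from the right end

Take moments about the knife-edge support (at 1.14 m from the right end).
Load: 37.5 × 10 = 375 N down at 0.9 m → arm 0.24 m, τ = 375 × 0.24 = 90 N·m clockwise.
Sandbag: 11.9 × 10 = 119 N down at 2.366 m → arm 1.226 m, τ = 119 × 1.226 = 145.9 N·m counterclockwise.
Sign: 7.36 × 10 = 73.6 N down at 0.16 m → arm 0.98 m, τ = 73.6 × 0.98 = 72.13 N·m clockwise.
Net moment of existing loads = 16.23 N·m clockwise.
The potted plant weighs 6.51 × 10 = 65.1 N and must supply an equal counterclockwise moment, so its lever arm about the knife-edge support is 16.23 / 65.1 = 0.249 m.
That puts it at 1.14 + 0.249 = 1.39 m from the right end.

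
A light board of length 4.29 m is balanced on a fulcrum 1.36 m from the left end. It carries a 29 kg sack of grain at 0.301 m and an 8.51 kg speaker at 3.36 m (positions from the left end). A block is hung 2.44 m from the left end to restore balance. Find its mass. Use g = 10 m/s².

About the fulcrum (at 1.36 m from the left end):
Sack of grain: 29 × 10 = 290 N down at 0.301 m → arm 1.059 m, τ = 290 × 1.059 = 307.1 N·m counterclockwise.
Speaker: 8.51 × 10 = 85.1 N down at 3.36 m → arm 2 m, τ = 85.1 × 2 = 170.2 N·m clockwise.
Net moment of known loads = 136.9 N·m counterclockwise.
An unknown mass m at 2.44 m has arm 1.08 m; its moment is m·g·1.08 clockwise.
Balancing moments: m × 10 × 1.08 = 136.9, giving m = 136.9 / (10 × 1.08) = 12.7 kg.

m ≈ 12.7 kg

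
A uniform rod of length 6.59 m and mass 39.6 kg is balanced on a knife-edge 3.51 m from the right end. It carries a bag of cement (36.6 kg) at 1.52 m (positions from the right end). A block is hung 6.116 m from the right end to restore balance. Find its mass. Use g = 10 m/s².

Take moments about the knife-edge (at 3.51 m from the right end).
Beam weight: 39.6 × 10 = 396 N down at 3.295 m → arm 0.215 m, τ = 396 × 0.215 = 85.14 N·m clockwise.
Bag of cement: 36.6 × 10 = 366 N down at 1.52 m → arm 1.99 m, τ = 366 × 1.99 = 728.3 N·m clockwise.
Net moment of known loads = 813.4 N·m clockwise.
An unknown mass m at 6.116 m has arm 2.606 m; its moment is m·g·2.606 counterclockwise.
Balancing moments: m × 10 × 2.606 = 813.4, giving m = 813.4 / (10 × 2.606) = 31.2 kg.

m ≈ 31.2 kg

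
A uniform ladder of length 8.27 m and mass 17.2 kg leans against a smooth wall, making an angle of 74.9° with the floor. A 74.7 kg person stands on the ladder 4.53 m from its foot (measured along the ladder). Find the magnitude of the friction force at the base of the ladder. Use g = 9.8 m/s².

Taking torques about the foot of the ladder:
Ladder weight 17.2×9.8 = 168.6 N acts at 4.135 m along the ladder; its horizontal arm is 4.135·cos74.9° = 1.077 m → τ = 181.6 N·m clockwise.
Person: 74.7×9.8 = 732.1 N at 4.53 m → arm 1.18 m → τ = 863.9 N·m clockwise.
Wall normal N acts horizontally at the top; its moment arm is the height L sinθ = 8.27·sin74.9° = 7.984 m, counterclockwise.
Στ = 0 ⇒ N × 7.984 = 1046 ⇒ N = 131 N.
ΣFx = 0: friction at the foot balances the wall's push, so f = N_wall = 131 N.

f ≈ 131 N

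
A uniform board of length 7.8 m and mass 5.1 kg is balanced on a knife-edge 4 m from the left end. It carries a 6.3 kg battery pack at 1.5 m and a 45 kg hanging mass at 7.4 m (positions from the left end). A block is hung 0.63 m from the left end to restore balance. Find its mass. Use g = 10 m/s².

Take moments about the knife-edge (at 4 m from the left end).
Beam weight: 5.1 × 10 = 51 N down at 3.9 m → arm 0.1 m, τ = 51 × 0.1 = 5.1 N·m counterclockwise.
Battery pack: 6.3 × 10 = 63 N down at 1.5 m → arm 2.5 m, τ = 63 × 2.5 = 157.5 N·m counterclockwise.
Hanging mass: 45 × 10 = 450 N down at 7.4 m → arm 3.4 m, τ = 450 × 3.4 = 1530 N·m clockwise.
Net moment of known loads = 1367 N·m clockwise.
An unknown mass m at 0.63 m has arm 3.37 m; its moment is m·g·3.37 counterclockwise.
Στ = 0 ⇒ m × 10 × 3.37 = 1367 ⇒ m = 1367 / (10 × 3.37) = 40.6 kg.

m ≈ 40.6 kg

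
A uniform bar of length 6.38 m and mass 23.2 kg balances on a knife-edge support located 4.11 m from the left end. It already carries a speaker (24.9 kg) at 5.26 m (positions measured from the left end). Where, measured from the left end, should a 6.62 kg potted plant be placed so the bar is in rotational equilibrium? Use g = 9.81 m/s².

Take moments about the knife-edge support (at 4.11 m from the left end).
Beam weight: 23.2 × 9.81 = 227.6 N down at 3.19 m → arm 0.92 m, τ = 227.6 × 0.92 = 209.4 N·m counterclockwise.
Speaker: 24.9 × 9.81 = 244.3 N down at 5.26 m → arm 1.15 m, τ = 244.3 × 1.15 = 280.9 N·m clockwise.
Net moment of existing loads = 71.5 N·m clockwise.
The potted plant weighs 6.62 × 9.81 = 64.94 N and must supply an equal counterclockwise moment, so its lever arm about the knife-edge support is 71.5 / 64.94 = 1.1 m.
That puts it at 4.11 − 1.1 = 3.01 m from the left end.

x ≈ 3.01 m from the left end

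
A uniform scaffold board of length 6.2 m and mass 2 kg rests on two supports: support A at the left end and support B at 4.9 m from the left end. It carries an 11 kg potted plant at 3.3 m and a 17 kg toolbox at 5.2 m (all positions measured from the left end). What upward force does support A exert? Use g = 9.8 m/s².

R_A ≈ 32.2 N

About support B:
Beam weight: 2 × 9.8 = 19.6 N down at 3.1 m → arm 1.8 m, τ = 19.6 × 1.8 = 35.28 N·m counterclockwise.
Potted plant: 11 × 9.8 = 107.8 N down at 3.3 m → arm 1.6 m, τ = 107.8 × 1.6 = 172.5 N·m counterclockwise.
Toolbox: 17 × 9.8 = 166.6 N down at 5.2 m → arm 0.3 m, τ = 166.6 × 0.3 = 49.98 N·m clockwise.
Net load moment about support B = 157.8 N·m counterclockwise.
Reaction R at support A is upward at 0 m, arm 4.9 m → moment R × 4.9 clockwise.
Setting net torque to zero: R × 4.9 = 157.8 → R = 32.2 N.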